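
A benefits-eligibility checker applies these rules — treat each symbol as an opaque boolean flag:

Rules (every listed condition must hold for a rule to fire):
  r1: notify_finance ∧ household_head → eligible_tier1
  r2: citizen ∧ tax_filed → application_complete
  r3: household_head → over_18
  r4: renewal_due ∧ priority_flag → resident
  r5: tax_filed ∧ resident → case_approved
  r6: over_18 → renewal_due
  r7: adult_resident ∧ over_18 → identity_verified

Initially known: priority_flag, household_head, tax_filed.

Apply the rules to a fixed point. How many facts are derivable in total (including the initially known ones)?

Round 1 — r3, derive over_18.
Round 2 — r6, derive renewal_due.
Round 3 — r4, derive resident.
Round 4 — r5, derive case_approved.
Closure: {case_approved, household_head, over_18, priority_flag, renewal_due, resident, tax_filed} — 7 facts.

7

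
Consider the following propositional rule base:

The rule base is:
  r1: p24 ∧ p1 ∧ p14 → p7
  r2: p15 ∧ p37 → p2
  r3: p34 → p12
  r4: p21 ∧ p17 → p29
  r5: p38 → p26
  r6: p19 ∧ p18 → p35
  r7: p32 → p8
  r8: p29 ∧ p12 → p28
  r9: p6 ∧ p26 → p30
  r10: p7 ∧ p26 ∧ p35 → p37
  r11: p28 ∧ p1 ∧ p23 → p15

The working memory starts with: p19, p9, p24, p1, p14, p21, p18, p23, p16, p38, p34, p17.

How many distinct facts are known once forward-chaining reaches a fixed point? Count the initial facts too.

Round 1 — r1, r3, r4, r5, r6, derive p7, p12, p29, p26, p35.
Round 2 — r8, r10, derive p28, p37.
Round 3 — r11, derive p15.
Round 4 — r2, derive p2.
Closure: {p1, p12, p14, p15, p16, p17, p18, p19, p2, p21, p23, p24, p26, p28, p29, p34, p35, p37, p38, p7, p9} — 21 facts.

21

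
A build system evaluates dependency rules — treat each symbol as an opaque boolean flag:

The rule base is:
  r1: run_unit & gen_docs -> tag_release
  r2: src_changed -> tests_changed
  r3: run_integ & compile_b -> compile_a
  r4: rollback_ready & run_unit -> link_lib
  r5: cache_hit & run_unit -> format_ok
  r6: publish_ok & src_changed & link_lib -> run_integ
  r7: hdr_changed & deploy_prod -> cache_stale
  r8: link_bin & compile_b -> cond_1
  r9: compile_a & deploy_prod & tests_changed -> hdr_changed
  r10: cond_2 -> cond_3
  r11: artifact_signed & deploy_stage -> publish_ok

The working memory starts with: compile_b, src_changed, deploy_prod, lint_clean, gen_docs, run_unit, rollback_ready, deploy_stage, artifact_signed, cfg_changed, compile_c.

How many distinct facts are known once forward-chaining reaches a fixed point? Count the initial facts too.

19

[1] r1 [run_unit & gen_docs -> tag_release]; r2 [src_changed -> tests_changed]; r4 [rollback_ready & run_unit -> link_lib]; r11 [artifact_signed & deploy_stage -> publish_ok]. ⇒ new: tag_release, tests_changed, link_lib, publish_ok.
[2] r6 [publish_ok & src_changed & link_lib -> run_integ]. ⇒ new: run_integ.
[3] r3 [run_integ & compile_b -> compile_a]. ⇒ new: compile_a.
[4] r9 [compile_a & deploy_prod & tests_changed -> hdr_changed]. ⇒ new: hdr_changed.
[5] r7 [hdr_changed & deploy_prod -> cache_stale]. ⇒ new: cache_stale.
Closure: {artifact_signed, cache_stale, cfg_changed, compile_a, compile_b, compile_c, deploy_prod, deploy_stage, gen_docs, hdr_changed, link_lib, lint_clean, publish_ok, rollback_ready, run_integ, run_unit, src_changed, tag_release, tests_changed} — 19 facts.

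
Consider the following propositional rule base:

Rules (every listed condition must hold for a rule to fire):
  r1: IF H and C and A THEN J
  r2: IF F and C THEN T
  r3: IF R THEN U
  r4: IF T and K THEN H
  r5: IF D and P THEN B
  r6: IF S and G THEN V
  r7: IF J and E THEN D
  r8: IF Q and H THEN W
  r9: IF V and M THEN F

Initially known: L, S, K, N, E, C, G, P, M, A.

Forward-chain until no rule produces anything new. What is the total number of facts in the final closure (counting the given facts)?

17

Round 1: r6 [IF S and G THEN V]. Adds V.
Round 2: r9 [IF V and M THEN F]. Adds F.
Round 3: r2 [IF F and C THEN T]. Adds T.
Round 4: r4 [IF T and K THEN H]. Adds H.
Round 5: r1 [IF H and C and A THEN J]. Adds J.
Round 6: r7 [IF J and E THEN D]. Adds D.
Round 7: r5 [IF D and P THEN B]. Adds B.
Closure: {A, B, C, D, E, F, G, H, J, K, L, M, N, P, S, T, V} — 17 facts.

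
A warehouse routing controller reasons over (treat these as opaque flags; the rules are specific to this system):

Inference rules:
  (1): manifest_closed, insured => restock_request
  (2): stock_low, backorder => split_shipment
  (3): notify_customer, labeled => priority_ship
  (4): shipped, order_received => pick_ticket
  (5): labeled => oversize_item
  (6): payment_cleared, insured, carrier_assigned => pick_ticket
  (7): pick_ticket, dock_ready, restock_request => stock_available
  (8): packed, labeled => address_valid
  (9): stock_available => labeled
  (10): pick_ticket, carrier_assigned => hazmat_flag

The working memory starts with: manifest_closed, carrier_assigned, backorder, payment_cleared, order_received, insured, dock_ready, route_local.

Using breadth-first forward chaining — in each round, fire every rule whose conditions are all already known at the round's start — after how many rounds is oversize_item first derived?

[1] (1) [manifest_closed, insured => restock_request]; (6) [payment_cleared, insured, carrier_assigned => pick_ticket]. ⇒ new: restock_request, pick_ticket.
[2] (7) [pick_ticket, dock_ready, restock_request => stock_available]; (10) [pick_ticket, carrier_assigned => hazmat_flag]. ⇒ new: stock_available, hazmat_flag.
[3] (9) [stock_available => labeled]. ⇒ new: labeled.
[4] (5) [labeled => oversize_item]. ⇒ new: oversize_item.
oversize_item first appears in round 4.

4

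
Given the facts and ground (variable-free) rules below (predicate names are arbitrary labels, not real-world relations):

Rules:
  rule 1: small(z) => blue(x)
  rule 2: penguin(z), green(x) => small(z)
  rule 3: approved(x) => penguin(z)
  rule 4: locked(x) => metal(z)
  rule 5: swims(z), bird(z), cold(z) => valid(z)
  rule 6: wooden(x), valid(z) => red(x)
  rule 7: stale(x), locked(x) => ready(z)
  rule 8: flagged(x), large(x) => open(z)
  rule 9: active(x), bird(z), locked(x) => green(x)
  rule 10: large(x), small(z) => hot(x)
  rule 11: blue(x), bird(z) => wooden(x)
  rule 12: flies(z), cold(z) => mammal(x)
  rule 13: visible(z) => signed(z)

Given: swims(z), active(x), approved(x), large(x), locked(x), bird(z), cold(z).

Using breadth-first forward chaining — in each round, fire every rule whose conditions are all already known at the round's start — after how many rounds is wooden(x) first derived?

[1] rule 3 [approved(x) => penguin(z)]; rule 4 [locked(x) => metal(z)]; rule 5 [swims(z), bird(z), cold(z) => valid(z)]; rule 9 [active(x), bird(z), locked(x) => green(x)]. ⇒ new: penguin(z), metal(z), valid(z), green(x).
[2] rule 2 [penguin(z), green(x) => small(z)]. ⇒ new: small(z).
[3] rule 1 [small(z) => blue(x)]; rule 10 [large(x), small(z) => hot(x)]. ⇒ new: blue(x), hot(x).
[4] rule 11 [blue(x), bird(z) => wooden(x)]. ⇒ new: wooden(x).
wooden(x) first appears in round 4.

4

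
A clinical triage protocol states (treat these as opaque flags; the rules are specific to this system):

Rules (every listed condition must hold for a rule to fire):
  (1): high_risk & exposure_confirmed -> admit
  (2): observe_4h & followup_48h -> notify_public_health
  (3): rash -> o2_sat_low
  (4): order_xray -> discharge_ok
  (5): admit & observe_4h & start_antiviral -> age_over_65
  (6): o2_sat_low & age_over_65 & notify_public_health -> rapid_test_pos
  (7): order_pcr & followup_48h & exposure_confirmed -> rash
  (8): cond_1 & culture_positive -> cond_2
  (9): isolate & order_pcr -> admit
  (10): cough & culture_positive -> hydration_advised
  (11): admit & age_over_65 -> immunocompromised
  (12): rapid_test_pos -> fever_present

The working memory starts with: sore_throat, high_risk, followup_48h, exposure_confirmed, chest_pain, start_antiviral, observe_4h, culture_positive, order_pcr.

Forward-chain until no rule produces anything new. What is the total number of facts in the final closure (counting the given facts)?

17

Round 1: (1) [high_risk & exposure_confirmed -> admit]; (2) [observe_4h & followup_48h -> notify_public_health]; (7) [order_pcr & followup_48h & exposure_confirmed -> rash]. New: admit, notify_public_health, rash.
Round 2: (3) [rash -> o2_sat_low]; (5) [admit & observe_4h & start_antiviral -> age_over_65]. New: o2_sat_low, age_over_65.
Round 3: (6) [o2_sat_low & age_over_65 & notify_public_health -> rapid_test_pos]; (11) [admit & age_over_65 -> immunocompromised]. New: rapid_test_pos, immunocompromised.
Round 4: (12) [rapid_test_pos -> fever_present]. New: fever_present.
Closure: {admit, age_over_65, chest_pain, culture_positive, exposure_confirmed, fever_present, followup_48h, high_risk, immunocompromised, notify_public_health, o2_sat_low, observe_4h, order_pcr, rapid_test_pos, rash, sore_throat, start_antiviral} — 17 facts.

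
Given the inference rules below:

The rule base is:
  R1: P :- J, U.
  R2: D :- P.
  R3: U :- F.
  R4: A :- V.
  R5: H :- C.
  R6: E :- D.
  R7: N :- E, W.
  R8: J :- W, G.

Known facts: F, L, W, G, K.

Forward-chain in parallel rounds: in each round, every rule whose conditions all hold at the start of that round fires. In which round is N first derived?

5

Round 1 — R3, R8, derive U, J.
Round 2 — R1, derive P.
Round 3 — R2, derive D.
Round 4 — R6, derive E.
Round 5 — R7, derive N.
N first appears in round 5.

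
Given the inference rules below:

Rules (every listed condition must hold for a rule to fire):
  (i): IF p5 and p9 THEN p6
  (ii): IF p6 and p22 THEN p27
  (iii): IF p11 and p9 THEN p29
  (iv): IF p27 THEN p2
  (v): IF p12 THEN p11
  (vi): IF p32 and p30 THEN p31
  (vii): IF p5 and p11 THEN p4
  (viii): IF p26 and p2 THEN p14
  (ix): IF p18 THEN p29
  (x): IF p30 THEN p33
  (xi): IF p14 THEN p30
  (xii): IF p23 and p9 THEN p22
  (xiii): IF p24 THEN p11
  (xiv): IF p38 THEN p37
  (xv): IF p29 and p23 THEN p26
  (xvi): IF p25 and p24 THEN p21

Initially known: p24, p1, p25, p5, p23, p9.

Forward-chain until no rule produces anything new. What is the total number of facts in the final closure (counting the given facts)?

Round 1 fires (i), (xii), (xiii), (xvi), giving p6, p22, p11, p21.
Round 2 fires (ii), (iii), (vii), giving p27, p29, p4.
Round 3 fires (iv), (xv), giving p2, p26.
Round 4 fires (viii), giving p14.
Round 5 fires (xi), giving p30.
Round 6 fires (x), giving p33.
Closure: {p1, p11, p14, p2, p21, p22, p23, p24, p25, p26, p27, p29, p30, p33, p4, p5, p6, p9} — 18 facts.

18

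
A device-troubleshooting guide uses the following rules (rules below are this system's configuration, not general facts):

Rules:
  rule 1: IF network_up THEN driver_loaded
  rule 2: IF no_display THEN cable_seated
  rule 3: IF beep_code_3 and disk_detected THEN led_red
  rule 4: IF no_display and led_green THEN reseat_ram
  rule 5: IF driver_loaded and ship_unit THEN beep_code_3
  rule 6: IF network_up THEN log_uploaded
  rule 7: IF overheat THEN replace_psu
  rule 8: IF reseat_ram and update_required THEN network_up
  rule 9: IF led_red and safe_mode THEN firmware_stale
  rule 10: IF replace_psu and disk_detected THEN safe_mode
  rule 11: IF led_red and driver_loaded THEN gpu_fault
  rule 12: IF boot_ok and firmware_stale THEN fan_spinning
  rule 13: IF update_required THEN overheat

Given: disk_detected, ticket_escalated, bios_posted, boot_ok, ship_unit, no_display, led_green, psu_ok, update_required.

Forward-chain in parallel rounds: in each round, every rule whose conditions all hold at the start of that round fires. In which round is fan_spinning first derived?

7

Round 1 — rule 2, rule 4, rule 13, derive cable_seated, reseat_ram, overheat.
Round 2 — rule 7, rule 8, derive replace_psu, network_up.
Round 3 — rule 1, rule 6, rule 10, derive driver_loaded, log_uploaded, safe_mode.
Round 4 — rule 5, derive beep_code_3.
Round 5 — rule 3, derive led_red.
Round 6 — rule 9, rule 11, derive firmware_stale, gpu_fault.
Round 7 — rule 12, derive fan_spinning.
fan_spinning first appears in round 7.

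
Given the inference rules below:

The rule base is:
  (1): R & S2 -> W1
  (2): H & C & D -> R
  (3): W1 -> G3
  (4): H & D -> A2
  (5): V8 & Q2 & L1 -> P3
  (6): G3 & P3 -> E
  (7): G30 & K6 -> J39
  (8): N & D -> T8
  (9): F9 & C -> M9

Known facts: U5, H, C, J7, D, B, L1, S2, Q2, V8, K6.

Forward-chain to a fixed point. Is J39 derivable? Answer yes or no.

no

Round 1: (2) [H & C & D -> R]; (4) [H & D -> A2]; (5) [V8 & Q2 & L1 -> P3]. Adds R, A2, P3.
Round 2: (1) [R & S2 -> W1]. Adds W1.
Round 3: (3) [W1 -> G3]. Adds G3.
Round 4: (6) [G3 & P3 -> E]. Adds E.
Fixed point reached. J39 is concluded only by (7); (7) needs G30 (never derived).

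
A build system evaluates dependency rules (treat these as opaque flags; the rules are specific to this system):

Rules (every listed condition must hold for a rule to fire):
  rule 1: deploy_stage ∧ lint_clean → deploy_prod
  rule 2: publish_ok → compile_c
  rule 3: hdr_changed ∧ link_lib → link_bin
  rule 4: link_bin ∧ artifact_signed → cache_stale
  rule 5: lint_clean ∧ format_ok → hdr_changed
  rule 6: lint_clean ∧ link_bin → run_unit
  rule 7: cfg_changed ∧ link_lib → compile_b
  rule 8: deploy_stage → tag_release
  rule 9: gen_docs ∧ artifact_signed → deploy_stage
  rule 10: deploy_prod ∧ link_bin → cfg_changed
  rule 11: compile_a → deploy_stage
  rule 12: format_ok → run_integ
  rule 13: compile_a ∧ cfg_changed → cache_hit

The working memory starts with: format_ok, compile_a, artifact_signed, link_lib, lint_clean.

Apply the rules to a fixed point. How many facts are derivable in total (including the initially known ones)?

Round 1: rule 5 [lint_clean ∧ format_ok → hdr_changed]; rule 11 [compile_a → deploy_stage]; rule 12 [format_ok → run_integ]. New: hdr_changed, deploy_stage, run_integ.
Round 2: rule 1 [deploy_stage ∧ lint_clean → deploy_prod]; rule 3 [hdr_changed ∧ link_lib → link_bin]; rule 8 [deploy_stage → tag_release]. New: deploy_prod, link_bin, tag_release.
Round 3: rule 4 [link_bin ∧ artifact_signed → cache_stale]; rule 6 [lint_clean ∧ link_bin → run_unit]; rule 10 [deploy_prod ∧ link_bin → cfg_changed]. New: cache_stale, run_unit, cfg_changed.
Round 4: rule 7 [cfg_changed ∧ link_lib → compile_b]; rule 13 [compile_a ∧ cfg_changed → cache_hit]. New: compile_b, cache_hit.
Closure: {artifact_signed, cache_hit, cache_stale, cfg_changed, compile_a, compile_b, deploy_prod, deploy_stage, format_ok, hdr_changed, link_bin, link_lib, lint_clean, run_integ, run_unit, tag_release} — 16 facts.

16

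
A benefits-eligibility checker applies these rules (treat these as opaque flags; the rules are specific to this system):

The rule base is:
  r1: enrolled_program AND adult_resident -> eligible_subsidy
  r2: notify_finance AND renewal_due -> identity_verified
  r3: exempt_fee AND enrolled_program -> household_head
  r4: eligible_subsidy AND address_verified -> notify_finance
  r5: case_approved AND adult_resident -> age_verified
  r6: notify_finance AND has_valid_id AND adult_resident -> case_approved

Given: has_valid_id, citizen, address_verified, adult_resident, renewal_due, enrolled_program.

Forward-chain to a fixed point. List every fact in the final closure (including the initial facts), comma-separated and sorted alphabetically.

[1] r1 [enrolled_program AND adult_resident -> eligible_subsidy]. ⇒ new: eligible_subsidy.
[2] r4 [eligible_subsidy AND address_verified -> notify_finance]. ⇒ new: notify_finance.
[3] r2 [notify_finance AND renewal_due -> identity_verified]; r6 [notify_finance AND has_valid_id AND adult_resident -> case_approved]. ⇒ new: identity_verified, case_approved.
[4] r5 [case_approved AND adult_resident -> age_verified]. ⇒ new: age_verified.

address_verified, adult_resident, age_verified, case_approved, citizen, eligible_subsidy, enrolled_program, has_valid_id, identity_verified, notify_finance, renewal_due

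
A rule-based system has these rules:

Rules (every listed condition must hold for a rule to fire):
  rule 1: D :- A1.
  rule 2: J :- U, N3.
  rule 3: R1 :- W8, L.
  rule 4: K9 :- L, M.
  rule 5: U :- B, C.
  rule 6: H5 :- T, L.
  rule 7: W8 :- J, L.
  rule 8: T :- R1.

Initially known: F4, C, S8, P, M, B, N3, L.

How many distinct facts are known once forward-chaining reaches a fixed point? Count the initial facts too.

Round 1 — rule 4, rule 5, derive K9, U.
Round 2 — rule 2, derive J.
Round 3 — rule 7, derive W8.
Round 4 — rule 3, derive R1.
Round 5 — rule 8, derive T.
Round 6 — rule 6, derive H5.
Closure: {B, C, F4, H5, J, K9, L, M, N3, P, R1, S8, T, U, W8} — 15 facts.

15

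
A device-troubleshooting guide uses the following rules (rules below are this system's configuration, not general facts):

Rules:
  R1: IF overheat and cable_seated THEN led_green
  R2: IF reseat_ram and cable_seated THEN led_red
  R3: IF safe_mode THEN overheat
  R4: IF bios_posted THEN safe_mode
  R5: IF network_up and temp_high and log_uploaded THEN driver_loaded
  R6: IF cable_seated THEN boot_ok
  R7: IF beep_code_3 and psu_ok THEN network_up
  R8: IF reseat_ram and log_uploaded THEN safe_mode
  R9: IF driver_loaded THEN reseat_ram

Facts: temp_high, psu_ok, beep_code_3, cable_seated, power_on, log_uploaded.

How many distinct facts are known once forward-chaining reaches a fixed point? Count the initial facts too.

Round 1 fires R6, R7, giving boot_ok, network_up.
Round 2 fires R5, giving driver_loaded.
Round 3 fires R9, giving reseat_ram.
Round 4 fires R2, R8, giving led_red, safe_mode.
Round 5 fires R3, giving overheat.
Round 6 fires R1, giving led_green.
Closure: {beep_code_3, boot_ok, cable_seated, driver_loaded, led_green, led_red, log_uploaded, network_up, overheat, power_on, psu_ok, reseat_ram, safe_mode, temp_high} — 14 facts.

14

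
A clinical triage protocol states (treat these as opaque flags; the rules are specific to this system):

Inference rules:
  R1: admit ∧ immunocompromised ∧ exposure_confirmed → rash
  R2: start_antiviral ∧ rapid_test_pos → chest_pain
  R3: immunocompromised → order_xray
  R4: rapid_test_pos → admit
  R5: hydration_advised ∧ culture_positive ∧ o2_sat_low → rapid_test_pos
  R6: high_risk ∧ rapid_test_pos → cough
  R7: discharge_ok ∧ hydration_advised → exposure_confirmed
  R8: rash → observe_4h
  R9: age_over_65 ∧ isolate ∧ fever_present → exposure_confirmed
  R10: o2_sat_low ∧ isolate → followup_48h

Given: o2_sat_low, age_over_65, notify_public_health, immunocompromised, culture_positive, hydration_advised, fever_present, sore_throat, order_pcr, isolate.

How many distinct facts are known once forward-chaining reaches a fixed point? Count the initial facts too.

17

Round 1: R3 [immunocompromised → order_xray]; R5 [hydration_advised ∧ culture_positive ∧ o2_sat_low → rapid_test_pos]; R9 [age_over_65 ∧ isolate ∧ fever_present → exposure_confirmed]; R10 [o2_sat_low ∧ isolate → followup_48h]. New: order_xray, rapid_test_pos, exposure_confirmed, followup_48h.
Round 2: R4 [rapid_test_pos → admit]. New: admit.
Round 3: R1 [admit ∧ immunocompromised ∧ exposure_confirmed → rash]. New: rash.
Round 4: R8 [rash → observe_4h]. New: observe_4h.
Closure: {admit, age_over_65, culture_positive, exposure_confirmed, fever_present, followup_48h, hydration_advised, immunocompromised, isolate, notify_public_health, o2_sat_low, observe_4h, order_pcr, order_xray, rapid_test_pos, rash, sore_throat} — 17 facts.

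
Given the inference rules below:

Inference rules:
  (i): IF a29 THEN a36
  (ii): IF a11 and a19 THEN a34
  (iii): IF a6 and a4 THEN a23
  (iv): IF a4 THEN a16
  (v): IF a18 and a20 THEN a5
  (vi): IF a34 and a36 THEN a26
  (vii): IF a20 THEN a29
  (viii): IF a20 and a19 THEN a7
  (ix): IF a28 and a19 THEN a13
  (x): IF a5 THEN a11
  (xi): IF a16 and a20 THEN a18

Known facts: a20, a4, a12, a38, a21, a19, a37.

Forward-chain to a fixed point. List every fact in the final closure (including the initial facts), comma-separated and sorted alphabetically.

a11, a12, a16, a18, a19, a20, a21, a26, a29, a34, a36, a37, a38, a4, a5, a7

[1] (iv) [IF a4 THEN a16]; (vii) [IF a20 THEN a29]; (viii) [IF a20 and a19 THEN a7]. ⇒ new: a16, a29, a7.
[2] (i) [IF a29 THEN a36]; (xi) [IF a16 and a20 THEN a18]. ⇒ new: a36, a18.
[3] (v) [IF a18 and a20 THEN a5]. ⇒ new: a5.
[4] (x) [IF a5 THEN a11]. ⇒ new: a11.
[5] (ii) [IF a11 and a19 THEN a34]. ⇒ new: a34.
[6] (vi) [IF a34 and a36 THEN a26]. ⇒ new: a26.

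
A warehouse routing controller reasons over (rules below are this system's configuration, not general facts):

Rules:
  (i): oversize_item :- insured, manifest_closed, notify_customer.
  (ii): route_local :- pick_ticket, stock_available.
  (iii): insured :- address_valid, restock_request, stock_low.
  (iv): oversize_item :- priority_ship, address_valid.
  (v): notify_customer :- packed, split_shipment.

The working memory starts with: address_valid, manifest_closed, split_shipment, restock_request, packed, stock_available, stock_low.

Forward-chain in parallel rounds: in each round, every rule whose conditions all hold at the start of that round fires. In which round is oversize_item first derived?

2

Round 1: (iii) [insured :- address_valid, restock_request, stock_low.]; (v) [notify_customer :- packed, split_shipment.]. New: insured, notify_customer.
Round 2: (i) [oversize_item :- insured, manifest_closed, notify_customer.]. New: oversize_item.
oversize_item first appears in round 2.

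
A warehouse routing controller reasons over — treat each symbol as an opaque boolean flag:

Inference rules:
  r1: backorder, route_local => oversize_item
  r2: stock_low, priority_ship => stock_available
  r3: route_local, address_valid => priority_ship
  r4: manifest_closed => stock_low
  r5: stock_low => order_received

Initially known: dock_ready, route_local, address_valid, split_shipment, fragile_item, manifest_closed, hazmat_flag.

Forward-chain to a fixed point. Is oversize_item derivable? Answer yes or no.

[1] r3 [route_local, address_valid => priority_ship]; r4 [manifest_closed => stock_low]. ⇒ new: priority_ship, stock_low.
[2] r2 [stock_low, priority_ship => stock_available]; r5 [stock_low => order_received]. ⇒ new: stock_available, order_received.
Fixed point reached. oversize_item is concluded only by r1; r1 needs backorder (never derived).

no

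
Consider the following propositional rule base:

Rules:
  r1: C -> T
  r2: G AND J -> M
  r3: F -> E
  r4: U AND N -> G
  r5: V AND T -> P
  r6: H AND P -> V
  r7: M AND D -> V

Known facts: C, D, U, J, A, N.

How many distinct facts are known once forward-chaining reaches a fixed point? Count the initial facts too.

[1] r1 [C -> T]; r4 [U AND N -> G]. ⇒ new: T, G.
[2] r2 [G AND J -> M]. ⇒ new: M.
[3] r7 [M AND D -> V]. ⇒ new: V.
[4] r5 [V AND T -> P]. ⇒ new: P.
Closure: {A, C, D, G, J, M, N, P, T, U, V} — 11 facts.

11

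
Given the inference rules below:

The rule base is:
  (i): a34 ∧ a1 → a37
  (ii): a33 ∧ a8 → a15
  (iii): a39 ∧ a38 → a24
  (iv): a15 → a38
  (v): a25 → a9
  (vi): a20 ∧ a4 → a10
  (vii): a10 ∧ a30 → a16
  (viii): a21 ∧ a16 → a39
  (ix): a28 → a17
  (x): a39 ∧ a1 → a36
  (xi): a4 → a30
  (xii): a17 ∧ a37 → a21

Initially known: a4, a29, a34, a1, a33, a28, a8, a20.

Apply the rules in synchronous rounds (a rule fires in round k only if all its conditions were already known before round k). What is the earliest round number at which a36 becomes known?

4

[1] (i) [a34 ∧ a1 → a37]; (ii) [a33 ∧ a8 → a15]; (vi) [a20 ∧ a4 → a10]; (ix) [a28 → a17]; (xi) [a4 → a30]. ⇒ new: a37, a15, a10, a17, a30.
[2] (iv) [a15 → a38]; (vii) [a10 ∧ a30 → a16]; (xii) [a17 ∧ a37 → a21]. ⇒ new: a38, a16, a21.
[3] (viii) [a21 ∧ a16 → a39]. ⇒ new: a39.
[4] (iii) [a39 ∧ a38 → a24]; (x) [a39 ∧ a1 → a36]. ⇒ new: a24, a36.
a36 first appears in round 4.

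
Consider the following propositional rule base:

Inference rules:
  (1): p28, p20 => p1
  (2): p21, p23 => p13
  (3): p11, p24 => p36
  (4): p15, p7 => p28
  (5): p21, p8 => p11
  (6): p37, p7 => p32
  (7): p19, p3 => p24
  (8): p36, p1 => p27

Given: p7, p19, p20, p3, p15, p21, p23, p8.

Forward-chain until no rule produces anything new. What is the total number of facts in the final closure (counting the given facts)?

Round 1: (2) [p21, p23 => p13]; (4) [p15, p7 => p28]; (5) [p21, p8 => p11]; (7) [p19, p3 => p24]. New: p13, p28, p11, p24.
Round 2: (1) [p28, p20 => p1]; (3) [p11, p24 => p36]. New: p1, p36.
Round 3: (8) [p36, p1 => p27]. New: p27.
Closure: {p1, p11, p13, p15, p19, p20, p21, p23, p24, p27, p28, p3, p36, p7, p8} — 15 facts.

15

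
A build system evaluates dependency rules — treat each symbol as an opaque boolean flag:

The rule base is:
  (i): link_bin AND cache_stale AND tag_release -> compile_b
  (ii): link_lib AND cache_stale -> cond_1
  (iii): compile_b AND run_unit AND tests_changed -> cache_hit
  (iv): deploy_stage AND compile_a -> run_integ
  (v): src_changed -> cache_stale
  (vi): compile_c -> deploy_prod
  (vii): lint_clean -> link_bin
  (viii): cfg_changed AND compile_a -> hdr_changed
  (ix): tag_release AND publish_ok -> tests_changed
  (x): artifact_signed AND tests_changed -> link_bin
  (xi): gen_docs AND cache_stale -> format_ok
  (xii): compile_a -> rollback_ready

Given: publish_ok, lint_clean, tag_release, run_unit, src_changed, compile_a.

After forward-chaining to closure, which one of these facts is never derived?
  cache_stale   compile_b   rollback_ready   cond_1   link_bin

cond_1

[1] (v) [src_changed -> cache_stale]; (vii) [lint_clean -> link_bin]; (ix) [tag_release AND publish_ok -> tests_changed]; (xii) [compile_a -> rollback_ready]. ⇒ new: cache_stale, link_bin, tests_changed, rollback_ready.
[2] (i) [link_bin AND cache_stale AND tag_release -> compile_b]. ⇒ new: compile_b.
[3] (iii) [compile_b AND run_unit AND tests_changed -> cache_hit]. ⇒ new: cache_hit.
Derived: link_bin (round 1), cache_stale (round 1), compile_b (round 2), rollback_ready (round 1). cond_1 never appears in any round.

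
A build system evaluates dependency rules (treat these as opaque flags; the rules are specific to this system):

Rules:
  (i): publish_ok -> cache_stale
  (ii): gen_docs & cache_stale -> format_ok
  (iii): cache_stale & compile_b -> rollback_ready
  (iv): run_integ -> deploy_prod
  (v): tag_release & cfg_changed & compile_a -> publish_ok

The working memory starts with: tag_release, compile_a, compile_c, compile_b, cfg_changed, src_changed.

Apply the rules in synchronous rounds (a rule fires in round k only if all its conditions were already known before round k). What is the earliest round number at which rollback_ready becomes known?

[1] (v) [tag_release & cfg_changed & compile_a -> publish_ok]. ⇒ new: publish_ok.
[2] (i) [publish_ok -> cache_stale]. ⇒ new: cache_stale.
[3] (iii) [cache_stale & compile_b -> rollback_ready]. ⇒ new: rollback_ready.
rollback_ready first appears in round 3.

3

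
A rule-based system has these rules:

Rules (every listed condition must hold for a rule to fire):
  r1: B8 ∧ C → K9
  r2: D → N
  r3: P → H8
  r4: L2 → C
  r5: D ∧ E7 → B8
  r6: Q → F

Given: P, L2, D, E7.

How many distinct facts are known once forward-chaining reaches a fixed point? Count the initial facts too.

9

Round 1: r2 [D → N]; r3 [P → H8]; r4 [L2 → C]; r5 [D ∧ E7 → B8]. Adds N, H8, C, B8.
Round 2: r1 [B8 ∧ C → K9]. Adds K9.
Closure: {B8, C, D, E7, H8, K9, L2, N, P} — 9 facts.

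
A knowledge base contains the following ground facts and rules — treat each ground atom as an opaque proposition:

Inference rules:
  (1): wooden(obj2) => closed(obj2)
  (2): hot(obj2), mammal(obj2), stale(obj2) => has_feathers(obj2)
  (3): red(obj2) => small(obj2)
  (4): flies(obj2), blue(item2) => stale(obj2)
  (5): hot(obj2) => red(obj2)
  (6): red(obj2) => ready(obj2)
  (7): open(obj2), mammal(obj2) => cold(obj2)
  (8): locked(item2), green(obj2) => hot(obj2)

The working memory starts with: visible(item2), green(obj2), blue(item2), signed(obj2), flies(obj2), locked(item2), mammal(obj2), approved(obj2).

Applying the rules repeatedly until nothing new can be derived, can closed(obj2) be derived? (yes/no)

Round 1: (4) [flies(obj2), blue(item2) => stale(obj2)]; (8) [locked(item2), green(obj2) => hot(obj2)]. New: stale(obj2), hot(obj2).
Round 2: (2) [hot(obj2), mammal(obj2), stale(obj2) => has_feathers(obj2)]; (5) [hot(obj2) => red(obj2)]. New: has_feathers(obj2), red(obj2).
Round 3: (3) [red(obj2) => small(obj2)]; (6) [red(obj2) => ready(obj2)]. New: small(obj2), ready(obj2).
Fixed point reached. closed(obj2) is concluded only by (1); (1) needs wooden(obj2) (never derived).

no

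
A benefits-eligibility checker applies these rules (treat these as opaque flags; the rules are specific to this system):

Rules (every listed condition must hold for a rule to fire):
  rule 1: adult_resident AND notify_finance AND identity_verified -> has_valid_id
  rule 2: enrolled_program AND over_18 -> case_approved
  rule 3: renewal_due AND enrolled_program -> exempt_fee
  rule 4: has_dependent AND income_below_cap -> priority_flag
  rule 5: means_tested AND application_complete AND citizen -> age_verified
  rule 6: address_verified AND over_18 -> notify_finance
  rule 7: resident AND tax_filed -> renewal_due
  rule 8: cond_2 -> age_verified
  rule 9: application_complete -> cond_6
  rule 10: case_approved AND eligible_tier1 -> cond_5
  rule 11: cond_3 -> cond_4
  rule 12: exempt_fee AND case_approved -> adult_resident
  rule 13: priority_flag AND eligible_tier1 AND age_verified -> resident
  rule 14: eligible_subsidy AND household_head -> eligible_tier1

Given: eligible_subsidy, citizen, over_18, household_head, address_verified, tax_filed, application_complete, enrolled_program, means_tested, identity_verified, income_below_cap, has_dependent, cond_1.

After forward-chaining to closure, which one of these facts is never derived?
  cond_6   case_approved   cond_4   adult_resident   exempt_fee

cond_4

Round 1: rule 2 [enrolled_program AND over_18 -> case_approved]; rule 4 [has_dependent AND income_below_cap -> priority_flag]; rule 5 [means_tested AND application_complete AND citizen -> age_verified]; rule 6 [address_verified AND over_18 -> notify_finance]; rule 9 [application_complete -> cond_6]; rule 14 [eligible_subsidy AND household_head -> eligible_tier1]. New: case_approved, priority_flag, age_verified, notify_finance, cond_6, eligible_tier1.
Round 2: rule 10 [case_approved AND eligible_tier1 -> cond_5]; rule 13 [priority_flag AND eligible_tier1 AND age_verified -> resident]. New: cond_5, resident.
Round 3: rule 7 [resident AND tax_filed -> renewal_due]. New: renewal_due.
Round 4: rule 3 [renewal_due AND enrolled_program -> exempt_fee]. New: exempt_fee.
Round 5: rule 12 [exempt_fee AND case_approved -> adult_resident]. New: adult_resident.
Round 6: rule 1 [adult_resident AND notify_finance AND identity_verified -> has_valid_id]. New: has_valid_id.
Derived: cond_6 (round 1), exempt_fee (round 4), adult_resident (round 5), case_approved (round 1). cond_4 never appears in any round.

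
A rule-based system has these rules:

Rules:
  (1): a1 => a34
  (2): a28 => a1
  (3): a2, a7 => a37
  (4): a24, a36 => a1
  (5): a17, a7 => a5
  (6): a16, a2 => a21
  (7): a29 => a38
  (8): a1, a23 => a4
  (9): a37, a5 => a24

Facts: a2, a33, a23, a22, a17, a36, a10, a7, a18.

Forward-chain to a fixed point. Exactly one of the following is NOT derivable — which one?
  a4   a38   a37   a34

Round 1: (3) [a2, a7 => a37]; (5) [a17, a7 => a5]. New: a37, a5.
Round 2: (9) [a37, a5 => a24]. New: a24.
Round 3: (4) [a24, a36 => a1]. New: a1.
Round 4: (1) [a1 => a34]; (8) [a1, a23 => a4]. New: a34, a4.
Derived: a4 (round 4), a37 (round 1), a34 (round 4). a38 never appears in any round.

a38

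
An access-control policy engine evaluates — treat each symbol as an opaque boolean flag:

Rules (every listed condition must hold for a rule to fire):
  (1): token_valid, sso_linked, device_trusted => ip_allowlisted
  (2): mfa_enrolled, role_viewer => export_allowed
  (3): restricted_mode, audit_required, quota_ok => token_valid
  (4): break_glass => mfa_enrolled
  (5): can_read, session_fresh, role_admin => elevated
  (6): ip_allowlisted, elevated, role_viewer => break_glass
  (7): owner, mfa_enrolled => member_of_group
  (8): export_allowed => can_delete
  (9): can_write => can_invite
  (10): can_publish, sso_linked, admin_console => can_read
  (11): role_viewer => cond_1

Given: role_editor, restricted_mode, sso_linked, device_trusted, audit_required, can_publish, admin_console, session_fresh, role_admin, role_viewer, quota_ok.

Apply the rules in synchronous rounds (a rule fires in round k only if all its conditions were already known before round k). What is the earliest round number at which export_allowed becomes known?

5

Round 1: (3) [restricted_mode, audit_required, quota_ok => token_valid]; (10) [can_publish, sso_linked, admin_console => can_read]; (11) [role_viewer => cond_1]. New: token_valid, can_read, cond_1.
Round 2: (1) [token_valid, sso_linked, device_trusted => ip_allowlisted]; (5) [can_read, session_fresh, role_admin => elevated]. New: ip_allowlisted, elevated.
Round 3: (6) [ip_allowlisted, elevated, role_viewer => break_glass]. New: break_glass.
Round 4: (4) [break_glass => mfa_enrolled]. New: mfa_enrolled.
Round 5: (2) [mfa_enrolled, role_viewer => export_allowed]. New: export_allowed.
export_allowed first appears in round 5.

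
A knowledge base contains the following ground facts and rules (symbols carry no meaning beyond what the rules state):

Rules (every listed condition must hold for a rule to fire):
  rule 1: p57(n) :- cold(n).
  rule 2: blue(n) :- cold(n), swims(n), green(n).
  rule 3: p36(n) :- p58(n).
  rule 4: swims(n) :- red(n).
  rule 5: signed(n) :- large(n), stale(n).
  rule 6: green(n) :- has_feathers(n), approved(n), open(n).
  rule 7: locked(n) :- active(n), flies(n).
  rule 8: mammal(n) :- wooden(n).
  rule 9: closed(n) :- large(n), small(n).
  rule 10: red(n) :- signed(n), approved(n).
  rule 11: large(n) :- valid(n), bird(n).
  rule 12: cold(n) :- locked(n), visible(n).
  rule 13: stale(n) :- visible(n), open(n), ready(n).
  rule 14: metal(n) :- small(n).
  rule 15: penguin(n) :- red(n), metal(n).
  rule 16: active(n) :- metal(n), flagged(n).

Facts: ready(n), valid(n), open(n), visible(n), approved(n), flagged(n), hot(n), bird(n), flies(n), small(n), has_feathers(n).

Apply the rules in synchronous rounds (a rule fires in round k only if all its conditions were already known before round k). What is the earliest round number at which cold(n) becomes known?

Round 1: rule 6 [green(n) :- has_feathers(n), approved(n), open(n).]; rule 11 [large(n) :- valid(n), bird(n).]; rule 13 [stale(n) :- visible(n), open(n), ready(n).]; rule 14 [metal(n) :- small(n).]. Adds green(n), large(n), stale(n), metal(n).
Round 2: rule 5 [signed(n) :- large(n), stale(n).]; rule 9 [closed(n) :- large(n), small(n).]; rule 16 [active(n) :- metal(n), flagged(n).]. Adds signed(n), closed(n), active(n).
Round 3: rule 7 [locked(n) :- active(n), flies(n).]; rule 10 [red(n) :- signed(n), approved(n).]. Adds locked(n), red(n).
Round 4: rule 4 [swims(n) :- red(n).]; rule 12 [cold(n) :- locked(n), visible(n).]; rule 15 [penguin(n) :- red(n), metal(n).]. Adds swims(n), cold(n), penguin(n).
cold(n) first appears in round 4.

4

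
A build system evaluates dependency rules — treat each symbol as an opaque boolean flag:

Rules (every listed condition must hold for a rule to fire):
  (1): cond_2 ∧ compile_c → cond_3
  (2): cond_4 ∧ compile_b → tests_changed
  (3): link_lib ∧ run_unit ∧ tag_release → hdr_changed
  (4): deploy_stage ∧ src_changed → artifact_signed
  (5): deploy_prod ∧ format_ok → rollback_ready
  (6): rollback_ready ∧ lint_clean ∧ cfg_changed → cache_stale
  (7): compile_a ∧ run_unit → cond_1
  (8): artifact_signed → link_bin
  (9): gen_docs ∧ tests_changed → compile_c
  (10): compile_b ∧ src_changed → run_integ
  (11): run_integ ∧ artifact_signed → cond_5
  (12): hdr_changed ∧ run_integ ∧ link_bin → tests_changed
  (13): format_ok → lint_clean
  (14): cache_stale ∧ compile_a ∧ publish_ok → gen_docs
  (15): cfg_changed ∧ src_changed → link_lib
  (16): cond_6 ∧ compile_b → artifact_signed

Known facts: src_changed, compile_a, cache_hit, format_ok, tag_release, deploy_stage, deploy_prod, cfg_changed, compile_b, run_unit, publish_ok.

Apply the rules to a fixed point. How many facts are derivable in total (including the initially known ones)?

Round 1 — (4), (5), (7), (10), (13), (15), derive artifact_signed, rollback_ready, cond_1, run_integ, lint_clean, link_lib.
Round 2 — (3), (6), (8), (11), derive hdr_changed, cache_stale, link_bin, cond_5.
Round 3 — (12), (14), derive tests_changed, gen_docs.
Round 4 — (9), derive compile_c.
Closure: {artifact_signed, cache_hit, cache_stale, cfg_changed, compile_a, compile_b, compile_c, cond_1, cond_5, deploy_prod, deploy_stage, format_ok, gen_docs, hdr_changed, link_bin, link_lib, lint_clean, publish_ok, rollback_ready, run_integ, run_unit, src_changed, tag_release, tests_changed} — 24 facts.

24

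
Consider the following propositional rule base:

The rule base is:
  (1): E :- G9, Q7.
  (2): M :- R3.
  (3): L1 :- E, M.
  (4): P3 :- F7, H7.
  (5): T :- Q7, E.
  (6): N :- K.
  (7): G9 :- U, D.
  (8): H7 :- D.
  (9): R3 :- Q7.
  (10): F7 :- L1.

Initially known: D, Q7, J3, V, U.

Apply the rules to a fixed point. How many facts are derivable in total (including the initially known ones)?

14

Round 1 — (7), (8), (9), derive G9, H7, R3.
Round 2 — (1), (2), derive E, M.
Round 3 — (3), (5), derive L1, T.
Round 4 — (10), derive F7.
Round 5 — (4), derive P3.
Closure: {D, E, F7, G9, H7, J3, L1, M, P3, Q7, R3, T, U, V} — 14 facts.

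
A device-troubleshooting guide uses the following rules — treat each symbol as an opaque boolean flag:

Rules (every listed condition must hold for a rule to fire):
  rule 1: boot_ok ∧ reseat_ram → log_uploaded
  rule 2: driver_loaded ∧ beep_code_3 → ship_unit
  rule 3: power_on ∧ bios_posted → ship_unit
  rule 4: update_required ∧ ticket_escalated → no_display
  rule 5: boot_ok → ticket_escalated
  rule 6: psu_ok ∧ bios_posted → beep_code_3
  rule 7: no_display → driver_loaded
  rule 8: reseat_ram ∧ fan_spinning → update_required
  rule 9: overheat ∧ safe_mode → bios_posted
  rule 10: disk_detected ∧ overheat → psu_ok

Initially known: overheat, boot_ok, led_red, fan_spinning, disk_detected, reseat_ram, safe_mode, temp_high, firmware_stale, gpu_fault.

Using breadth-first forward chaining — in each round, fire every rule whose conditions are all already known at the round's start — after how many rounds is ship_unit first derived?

4

Round 1 — rule 1, rule 5, rule 8, rule 9, rule 10, derive log_uploaded, ticket_escalated, update_required, bios_posted, psu_ok.
Round 2 — rule 4, rule 6, derive no_display, beep_code_3.
Round 3 — rule 7, derive driver_loaded.
Round 4 — rule 2, derive ship_unit.
ship_unit first appears in round 4.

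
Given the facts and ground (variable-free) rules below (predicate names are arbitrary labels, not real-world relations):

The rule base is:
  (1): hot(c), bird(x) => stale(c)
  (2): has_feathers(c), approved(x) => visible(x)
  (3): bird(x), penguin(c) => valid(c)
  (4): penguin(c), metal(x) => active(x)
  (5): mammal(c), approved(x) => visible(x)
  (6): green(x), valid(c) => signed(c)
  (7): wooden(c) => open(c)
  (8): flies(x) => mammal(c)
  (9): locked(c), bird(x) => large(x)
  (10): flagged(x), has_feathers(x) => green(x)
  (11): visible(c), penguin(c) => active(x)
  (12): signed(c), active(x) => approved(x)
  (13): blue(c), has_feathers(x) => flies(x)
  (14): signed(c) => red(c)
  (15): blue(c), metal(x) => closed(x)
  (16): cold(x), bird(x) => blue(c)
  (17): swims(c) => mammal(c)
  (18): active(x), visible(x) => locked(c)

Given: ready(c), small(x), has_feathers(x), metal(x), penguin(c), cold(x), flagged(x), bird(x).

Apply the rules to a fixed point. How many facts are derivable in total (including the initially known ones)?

21

Round 1 fires (3), (4), (10), (16), giving valid(c), active(x), green(x), blue(c).
Round 2 fires (6), (13), (15), giving signed(c), flies(x), closed(x).
Round 3 fires (8), (12), (14), giving mammal(c), approved(x), red(c).
Round 4 fires (5), giving visible(x).
Round 5 fires (18), giving locked(c).
Round 6 fires (9), giving large(x).
Closure: {active(x), approved(x), bird(x), blue(c), closed(x), cold(x), flagged(x), flies(x), green(x), has_feathers(x), large(x), locked(c), mammal(c), metal(x), penguin(c), ready(c), red(c), signed(c), small(x), valid(c), visible(x)} — 21 facts.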